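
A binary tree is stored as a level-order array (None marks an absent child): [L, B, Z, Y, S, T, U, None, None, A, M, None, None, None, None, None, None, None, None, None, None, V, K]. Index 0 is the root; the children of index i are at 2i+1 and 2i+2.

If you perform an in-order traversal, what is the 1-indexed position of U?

In-order visits the left subtree, then the node, then the right subtree.
At L: go left to B.
  At B: go left to Y.
    Y is a leaf — visit Y.
  Visit B.
  At B: go right to S.
    At S: go left to A.
      A is a leaf — visit A.
    Visit S.
    At S: go right to M.
      At M: go left to V.
        V is a leaf — visit V.
      Visit M.
      At M: go right to K.
        K is a leaf — visit K.
Visit L.
At L: go right to Z.
  At Z: go left to T.
    T is a leaf — visit T.
  Visit Z.
  At Z: go right to U.
    U is a leaf — visit U.
Full in-order sequence: Y, B, A, S, V, M, K, L, T, Z, U.

11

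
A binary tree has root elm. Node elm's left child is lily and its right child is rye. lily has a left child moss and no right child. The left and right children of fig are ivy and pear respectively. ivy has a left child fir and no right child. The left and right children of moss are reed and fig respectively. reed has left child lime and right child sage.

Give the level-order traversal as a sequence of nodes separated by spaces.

Level-order visits nodes level by level from the root, left to right within each level.
Level 0: elm
Level 1: lily, rye
Level 2: moss
Level 3: reed, fig
Level 4: lime, sage, ivy, pear
Level 5: fir

elm lily rye moss reed fig lime sage ivy pear fir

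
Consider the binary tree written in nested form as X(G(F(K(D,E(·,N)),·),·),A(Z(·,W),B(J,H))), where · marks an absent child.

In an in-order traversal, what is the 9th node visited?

In-order visits the left subtree, then the node, then the right subtree.
At X: go left to G.
  At G: go left to F.
    At F: go left to K.
      At K: go left to D.
        D is a leaf — visit D.
      Visit K.
      At K: go right to E.
        At E: no left child.
        Visit E.
        At E: go right to N.
          N is a leaf — visit N.
    Visit F.
    At F: no right child.
  Visit G.
  At G: no right child.
Visit X.
At X: go right to A.
  At A: go left to Z.
    At Z: no left child.
    Visit Z.
    At Z: go right to W.
      W is a leaf — visit W.
  Visit A.
  At A: go right to B.
    At B: go left to J.
      J is a leaf — visit J.
    Visit B.
    At B: go right to H.
      H is a leaf — visit H.
Full in-order sequence: D, K, E, N, F, G, X, Z, W, A, J, B, H.

W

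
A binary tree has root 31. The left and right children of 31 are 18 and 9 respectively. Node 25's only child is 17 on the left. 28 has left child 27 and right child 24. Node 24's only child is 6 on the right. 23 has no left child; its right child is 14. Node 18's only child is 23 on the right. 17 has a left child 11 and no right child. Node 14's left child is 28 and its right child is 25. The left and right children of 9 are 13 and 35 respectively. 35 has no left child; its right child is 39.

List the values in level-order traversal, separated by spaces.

31 18 9 23 13 35 14 39 28 25 27 24 17 6 11

Level-order visits nodes level by level from the root, left to right within each level.
Level 0: 31
Level 1: 18, 9
Level 2: 23, 13, 35
Level 3: 14, 39
Level 4: 28, 25
Level 5: 27, 24, 17
Level 6: 6, 11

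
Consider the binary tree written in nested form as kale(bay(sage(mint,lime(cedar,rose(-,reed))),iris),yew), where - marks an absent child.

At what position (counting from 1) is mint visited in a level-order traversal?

Level-order visits nodes level by level from the root, left to right within each level.
Level 0: kale
Level 1: bay, yew
Level 2: sage, iris
Level 3: mint, lime
Level 4: cedar, rose
Level 5: reed
Full level-order sequence: kale, bay, yew, sage, iris, mint, lime, cedar, rose, reed.

6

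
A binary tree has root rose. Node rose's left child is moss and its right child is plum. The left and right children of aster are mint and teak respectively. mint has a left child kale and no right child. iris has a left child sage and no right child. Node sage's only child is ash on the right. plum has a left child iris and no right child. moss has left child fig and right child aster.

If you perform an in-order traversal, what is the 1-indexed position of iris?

10

In-order visits the left subtree, then the node, then the right subtree.
At rose: go left to moss.
  At moss: go left to fig.
    fig is a leaf — visit fig.
  Visit moss.
  At moss: go right to aster.
    At aster: go left to mint.
      At mint: go left to kale.
        kale is a leaf — visit kale.
      Visit mint.
      At mint: no right child.
    Visit aster.
    At aster: go right to teak.
      teak is a leaf — visit teak.
Visit rose.
At rose: go right to plum.
  At plum: go left to iris.
    At iris: go left to sage.
      At sage: no left child.
      Visit sage.
      At sage: go right to ash.
        ash is a leaf — visit ash.
    Visit iris.
    At iris: no right child.
  Visit plum.
  At plum: no right child.
Full in-order sequence: fig, moss, kale, mint, aster, teak, rose, sage, ash, iris, plum.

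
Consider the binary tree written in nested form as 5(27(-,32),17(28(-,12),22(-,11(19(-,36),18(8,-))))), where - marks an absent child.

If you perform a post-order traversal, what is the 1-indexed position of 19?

Post-order visits the left subtree, then the right subtree, then the node.
At 5: go left to 27.
  At 27: no left child.
  At 27: go right to 32.
    32 is a leaf — visit 32.
  Visit 27.
At 5: go right to 17.
  At 17: go left to 28.
    At 28: no left child.
    At 28: go right to 12.
      12 is a leaf — visit 12.
    Visit 28.
  At 17: go right to 22.
    At 22: no left child.
    At 22: go right to 11.
      At 11: go left to 19.
        At 19: no left child.
        At 19: go right to 36.
          36 is a leaf — visit 36.
        Visit 19.
      At 11: go right to 18.
        At 18: go left to 8.
          8 is a leaf — visit 8.
        At 18: no right child.
        Visit 18.
      Visit 11.
    Visit 22.
  Visit 17.
Visit 5.
Full post-order sequence: 32, 27, 12, 28, 36, 19, 8, 18, 11, 22, 17, 5.

6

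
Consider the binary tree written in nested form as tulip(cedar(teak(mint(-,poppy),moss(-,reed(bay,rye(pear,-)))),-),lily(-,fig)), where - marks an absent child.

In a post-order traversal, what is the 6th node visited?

reed

Post-order visits the left subtree, then the right subtree, then the node.
At tulip: go left to cedar.
  At cedar: go left to teak.
    At teak: go left to mint.
      At mint: no left child.
      At mint: go right to poppy.
        poppy is a leaf — visit poppy.
      Visit mint.
    At teak: go right to moss.
      At moss: no left child.
      At moss: go right to reed.
        At reed: go left to bay.
          bay is a leaf — visit bay.
        At reed: go right to rye.
          At rye: go left to pear.
            pear is a leaf — visit pear.
          At rye: no right child.
          Visit rye.
        Visit reed.
      Visit moss.
    Visit teak.
  At cedar: no right child.
  Visit cedar.
At tulip: go right to lily.
  At lily: no left child.
  At lily: go right to fig.
    fig is a leaf — visit fig.
  Visit lily.
Visit tulip.
Full post-order sequence: poppy, mint, bay, pear, rye, reed, moss, teak, cedar, fig, lily, tulip.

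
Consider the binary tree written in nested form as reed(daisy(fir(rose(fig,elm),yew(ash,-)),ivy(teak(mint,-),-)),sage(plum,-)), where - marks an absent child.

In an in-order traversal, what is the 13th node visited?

sage

In-order visits the left subtree, then the node, then the right subtree.
At reed: go left to daisy.
  At daisy: go left to fir.
    At fir: go left to rose.
      At rose: go left to fig.
        fig is a leaf — visit fig.
      Visit rose.
      At rose: go right to elm.
        elm is a leaf — visit elm.
    Visit fir.
    At fir: go right to yew.
      At yew: go left to ash.
        ash is a leaf — visit ash.
      Visit yew.
      At yew: no right child.
  Visit daisy.
  At daisy: go right to ivy.
    At ivy: go left to teak.
      At teak: go left to mint.
        mint is a leaf — visit mint.
      Visit teak.
      At teak: no right child.
    Visit ivy.
    At ivy: no right child.
Visit reed.
At reed: go right to sage.
  At sage: go left to plum.
    plum is a leaf — visit plum.
  Visit sage.
  At sage: no right child.
Full in-order sequence: fig, rose, elm, fir, ash, yew, daisy, mint, teak, ivy, reed, plum, sage.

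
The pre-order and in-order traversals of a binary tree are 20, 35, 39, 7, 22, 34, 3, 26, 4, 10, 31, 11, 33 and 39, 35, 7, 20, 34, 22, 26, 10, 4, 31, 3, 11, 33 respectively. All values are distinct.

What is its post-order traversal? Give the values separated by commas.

The first element of pre-order is the root; it splits in-order into left and right subtrees.
Root 20: left subtree has 3 nodes {39, 35, 7}, right has 9 {34, 22, 26, 10, 4, 31, 3, 11, 33}.
  Root 35: left subtree has 1 node {39}, right has 1 {7}.
  Root 22: left subtree has 1 node {34}, right has 7 {26, 10, 4, 31, 3, 11, 33}.
    Root 3: left subtree has 4 nodes {26, 10, 4, 31}, right has 2 {11, 33}.
      Root 26: left subtree has 0 nodes { }, right has 3 {10, 4, 31}.
        Root 4: left subtree has 1 node {10}, right has 1 {31}.
      Root 11: left subtree has 0 nodes { }, right has 1 {33}.

39, 7, 35, 34, 10, 31, 4, 26, 33, 11, 3, 22, 20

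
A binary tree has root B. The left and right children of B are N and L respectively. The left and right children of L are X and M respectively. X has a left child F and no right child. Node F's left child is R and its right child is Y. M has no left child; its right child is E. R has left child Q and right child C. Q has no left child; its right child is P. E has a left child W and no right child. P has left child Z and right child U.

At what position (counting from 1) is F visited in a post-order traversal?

Post-order visits the left subtree, then the right subtree, then the node.
At B: go left to N.
  N is a leaf — visit N.
At B: go right to L.
  At L: go left to X.
    At X: go left to F.
      At F: go left to R.
        At R: go left to Q.
          At Q: no left child.
          At Q: go right to P.
            At P: go left to Z.
              Z is a leaf — visit Z.
            At P: go right to U.
              U is a leaf — visit U.
            Visit P.
          Visit Q.
        At R: go right to C.
          C is a leaf — visit C.
        Visit R.
      At F: go right to Y.
        Y is a leaf — visit Y.
      Visit F.
    At X: no right child.
    Visit X.
  At L: go right to M.
    At M: no left child.
    At M: go right to E.
      At E: go left to W.
        W is a leaf — visit W.
      At E: no right child.
      Visit E.
    Visit M.
  Visit L.
Visit B.
Full post-order sequence: N, Z, U, P, Q, C, R, Y, F, X, W, E, M, L, B.

9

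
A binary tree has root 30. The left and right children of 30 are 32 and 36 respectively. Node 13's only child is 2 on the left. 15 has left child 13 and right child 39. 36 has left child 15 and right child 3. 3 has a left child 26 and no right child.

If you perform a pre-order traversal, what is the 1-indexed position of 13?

Pre-order visits the node, then its left subtree, then its right subtree.
Visit 30.
At 30: go left to 32.
  32 is a leaf — visit 32.
At 30: go right to 36.
  Visit 36.
  At 36: go left to 15.
    Visit 15.
    At 15: go left to 13.
      Visit 13.
      At 13: go left to 2.
        2 is a leaf — visit 2.
      At 13: no right child.
    At 15: go right to 39.
      39 is a leaf — visit 39.
  At 36: go right to 3.
    Visit 3.
    At 3: go left to 26.
      26 is a leaf — visit 26.
    At 3: no right child.
Full pre-order sequence: 30, 32, 36, 15, 13, 2, 39, 3, 26.

5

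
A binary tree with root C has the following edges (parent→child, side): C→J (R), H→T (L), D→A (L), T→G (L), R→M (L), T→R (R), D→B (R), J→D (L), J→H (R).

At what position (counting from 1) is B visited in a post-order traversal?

2

Post-order visits the left subtree, then the right subtree, then the node.
At C: no left child.
At C: go right to J.
  At J: go left to D.
    At D: go left to A.
      A is a leaf — visit A.
    At D: go right to B.
      B is a leaf — visit B.
    Visit D.
  At J: go right to H.
    At H: go left to T.
      At T: go left to G.
        G is a leaf — visit G.
      At T: go right to R.
        At R: go left to M.
          M is a leaf — visit M.
        At R: no right child.
        Visit R.
      Visit T.
    At H: no right child.
    Visit H.
  Visit J.
Visit C.
Full post-order sequence: A, B, D, G, M, R, T, H, J, C.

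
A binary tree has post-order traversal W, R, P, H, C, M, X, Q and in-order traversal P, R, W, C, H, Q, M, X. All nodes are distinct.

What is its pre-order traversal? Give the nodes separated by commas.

The last element of post-order is the root; it splits in-order into left and right subtrees.
Root Q: left subtree has 5 nodes {P, R, W, C, H}, right has 2 {M, X}.
  Root C: left subtree has 3 nodes {P, R, W}, right has 1 {H}.
    Root P: left subtree has 0 nodes { }, right has 2 {R, W}.
      Root R: left subtree has 0 nodes { }, right has 1 {W}.
  Root X: left subtree has 1 node {M}, right has 0 { }.

Q, C, P, R, W, H, X, M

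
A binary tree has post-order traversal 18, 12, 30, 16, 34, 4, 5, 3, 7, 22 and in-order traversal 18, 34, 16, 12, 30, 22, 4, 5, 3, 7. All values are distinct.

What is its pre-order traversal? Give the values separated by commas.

The last element of post-order is the root; it splits in-order into left and right subtrees.
Root 22: left subtree has 5 nodes {18, 34, 16, 12, 30}, right has 4 {4, 5, 3, 7}.
  Root 34: left subtree has 1 node {18}, right has 3 {16, 12, 30}.
    Root 16: left subtree has 0 nodes { }, right has 2 {12, 30}.
      Root 30: left subtree has 1 node {12}, right has 0 { }.
  Root 7: left subtree has 3 nodes {4, 5, 3}, right has 0 { }.
    Root 3: left subtree has 2 nodes {4, 5}, right has 0 { }.
      Root 5: left subtree has 1 node {4}, right has 0 { }.

22, 34, 18, 16, 30, 12, 7, 3, 5, 4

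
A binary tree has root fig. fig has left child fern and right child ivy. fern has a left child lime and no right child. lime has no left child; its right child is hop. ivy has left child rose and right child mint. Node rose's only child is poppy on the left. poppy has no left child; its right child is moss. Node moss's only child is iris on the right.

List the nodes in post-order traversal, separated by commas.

hop, lime, fern, iris, moss, poppy, rose, mint, ivy, fig

Post-order visits the left subtree, then the right subtree, then the node.
At fig: go left to fern.
  At fern: go left to lime.
    At lime: no left child.
    At lime: go right to hop.
      hop is a leaf — visit hop.
    Visit lime.
  At fern: no right child.
  Visit fern.
At fig: go right to ivy.
  At ivy: go left to rose.
    At rose: go left to poppy.
      At poppy: no left child.
      At poppy: go right to moss.
        At moss: no left child.
        At moss: go right to iris.
          iris is a leaf — visit iris.
        Visit moss.
      Visit poppy.
    At rose: no right child.
    Visit rose.
  At ivy: go right to mint.
    mint is a leaf — visit mint.
  Visit ivy.
Visit fig.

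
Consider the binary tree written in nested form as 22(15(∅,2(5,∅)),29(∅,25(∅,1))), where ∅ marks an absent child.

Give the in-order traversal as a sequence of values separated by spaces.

15 5 2 22 29 25 1

In-order visits the left subtree, then the node, then the right subtree.
At 22: go left to 15.
  At 15: no left child.
  Visit 15.
  At 15: go right to 2.
    At 2: go left to 5.
      5 is a leaf — visit 5.
    Visit 2.
    At 2: no right child.
Visit 22.
At 22: go right to 29.
  At 29: no left child.
  Visit 29.
  At 29: go right to 25.
    At 25: no left child.
    Visit 25.
    At 25: go right to 1.
      1 is a leaf — visit 1.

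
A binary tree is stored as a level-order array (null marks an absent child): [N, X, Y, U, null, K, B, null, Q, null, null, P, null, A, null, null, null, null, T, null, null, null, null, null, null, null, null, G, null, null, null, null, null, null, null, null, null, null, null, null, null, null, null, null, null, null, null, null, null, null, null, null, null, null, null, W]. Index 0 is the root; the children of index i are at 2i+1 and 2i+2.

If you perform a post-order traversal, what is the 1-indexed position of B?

10

Post-order visits the left subtree, then the right subtree, then the node.
At N: go left to X.
  At X: go left to U.
    At U: no left child.
    At U: go right to Q.
      At Q: no left child.
      At Q: go right to T.
        T is a leaf — visit T.
      Visit Q.
    Visit U.
  At X: no right child.
  Visit X.
At N: go right to Y.
  At Y: go left to K.
    At K: go left to P.
      P is a leaf — visit P.
    At K: no right child.
    Visit K.
  At Y: go right to B.
    At B: go left to A.
      At A: go left to G.
        At G: go left to W.
          W is a leaf — visit W.
        At G: no right child.
        Visit G.
      At A: no right child.
      Visit A.
    At B: no right child.
    Visit B.
  Visit Y.
Visit N.
Full post-order sequence: T, Q, U, X, P, K, W, G, A, B, Y, N.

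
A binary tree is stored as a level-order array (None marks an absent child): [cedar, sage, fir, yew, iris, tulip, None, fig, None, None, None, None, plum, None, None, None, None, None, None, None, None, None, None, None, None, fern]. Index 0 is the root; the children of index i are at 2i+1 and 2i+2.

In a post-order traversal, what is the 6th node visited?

plum

Post-order visits the left subtree, then the right subtree, then the node.
At cedar: go left to sage.
  At sage: go left to yew.
    At yew: go left to fig.
      fig is a leaf — visit fig.
    At yew: no right child.
    Visit yew.
  At sage: go right to iris.
    iris is a leaf — visit iris.
  Visit sage.
At cedar: go right to fir.
  At fir: go left to tulip.
    At tulip: no left child.
    At tulip: go right to plum.
      At plum: go left to fern.
        fern is a leaf — visit fern.
      At plum: no right child.
      Visit plum.
    Visit tulip.
  At fir: no right child.
  Visit fir.
Visit cedar.
Full post-order sequence: fig, yew, iris, sage, fern, plum, tulip, fir, cedar.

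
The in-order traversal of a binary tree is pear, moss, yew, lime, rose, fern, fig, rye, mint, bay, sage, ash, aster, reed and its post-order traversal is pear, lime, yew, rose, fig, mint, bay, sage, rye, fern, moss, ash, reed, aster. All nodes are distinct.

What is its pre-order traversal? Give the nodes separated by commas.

The last element of post-order is the root; it splits in-order into left and right subtrees.
Root aster: left subtree has 12 nodes {pear, moss, yew, lime, rose, fern, fig, rye, mint, bay, sage, ash}, right has 1 {reed}.
  Root ash: left subtree has 11 nodes {pear, moss, yew, lime, rose, fern, fig, rye, mint, bay, sage}, right has 0 { }.
    Root moss: left subtree has 1 node {pear}, right has 9 {yew, lime, rose, fern, fig, rye, mint, bay, sage}.
      Root fern: left subtree has 3 nodes {yew, lime, rose}, right has 5 {fig, rye, mint, bay, sage}.
        Root rose: left subtree has 2 nodes {yew, lime}, right has 0 { }.
          Root yew: left subtree has 0 nodes { }, right has 1 {lime}.
        Root rye: left subtree has 1 node {fig}, right has 3 {mint, bay, sage}.
          Root sage: left subtree has 2 nodes {mint, bay}, right has 0 { }.
            Root bay: left subtree has 1 node {mint}, right has 0 { }.

aster, ash, moss, pear, fern, rose, yew, lime, rye, fig, sage, bay, mint, reed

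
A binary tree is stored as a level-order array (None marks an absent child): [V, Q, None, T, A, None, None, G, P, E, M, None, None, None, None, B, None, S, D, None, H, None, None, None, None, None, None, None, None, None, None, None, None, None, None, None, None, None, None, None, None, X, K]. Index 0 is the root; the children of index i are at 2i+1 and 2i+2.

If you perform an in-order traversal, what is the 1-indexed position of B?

1

In-order visits the left subtree, then the node, then the right subtree.
At V: go left to Q.
  At Q: go left to T.
    At T: go left to G.
      At G: go left to B.
        B is a leaf — visit B.
      Visit G.
      At G: no right child.
    Visit T.
    At T: go right to P.
      At P: go left to S.
        S is a leaf — visit S.
      Visit P.
      At P: go right to D.
        D is a leaf — visit D.
  Visit Q.
  At Q: go right to A.
    At A: go left to E.
      At E: no left child.
      Visit E.
      At E: go right to H.
        At H: go left to X.
          X is a leaf — visit X.
        Visit H.
        At H: go right to K.
          K is a leaf — visit K.
    Visit A.
    At A: go right to M.
      M is a leaf — visit M.
Visit V.
At V: no right child.
Full in-order sequence: B, G, T, S, P, D, Q, E, X, H, K, A, M, V.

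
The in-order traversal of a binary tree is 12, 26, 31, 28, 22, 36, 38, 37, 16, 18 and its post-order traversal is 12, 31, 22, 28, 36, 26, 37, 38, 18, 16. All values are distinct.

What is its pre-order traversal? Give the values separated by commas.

16, 38, 26, 12, 36, 28, 31, 22, 37, 18

The last element of post-order is the root; it splits in-order into left and right subtrees.
Root 16: left subtree has 8 nodes {12, 26, 31, 28, 22, 36, 38, 37}, right has 1 {18}.
  Root 38: left subtree has 6 nodes {12, 26, 31, 28, 22, 36}, right has 1 {37}.
    Root 26: left subtree has 1 node {12}, right has 4 {31, 28, 22, 36}.
      Root 36: left subtree has 3 nodes {31, 28, 22}, right has 0 { }.
        Root 28: left subtree has 1 node {31}, right has 1 {22}.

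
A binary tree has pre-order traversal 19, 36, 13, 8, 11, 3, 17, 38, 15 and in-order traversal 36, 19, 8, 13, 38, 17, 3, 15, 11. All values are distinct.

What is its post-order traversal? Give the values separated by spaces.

36 8 38 17 15 3 11 13 19

The first element of pre-order is the root; it splits in-order into left and right subtrees.
Root 19: left subtree has 1 node {36}, right has 7 {8, 13, 38, 17, 3, 15, 11}.
  Root 13: left subtree has 1 node {8}, right has 5 {38, 17, 3, 15, 11}.
    Root 11: left subtree has 4 nodes {38, 17, 3, 15}, right has 0 { }.
      Root 3: left subtree has 2 nodes {38, 17}, right has 1 {15}.
        Root 17: left subtree has 1 node {38}, right has 0 { }.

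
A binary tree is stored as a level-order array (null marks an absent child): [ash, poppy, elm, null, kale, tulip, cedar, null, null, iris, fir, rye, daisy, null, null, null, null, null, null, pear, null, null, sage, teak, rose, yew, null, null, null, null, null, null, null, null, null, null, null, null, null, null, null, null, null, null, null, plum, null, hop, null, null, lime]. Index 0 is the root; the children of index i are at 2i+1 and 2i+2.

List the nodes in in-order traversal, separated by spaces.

poppy pear iris kale fir plum sage ash hop teak rye rose lime tulip yew daisy elm cedar

In-order visits the left subtree, then the node, then the right subtree.
At ash: go left to poppy.
  At poppy: no left child.
  Visit poppy.
  At poppy: go right to kale.
    At kale: go left to iris.
      At iris: go left to pear.
        pear is a leaf — visit pear.
      Visit iris.
      At iris: no right child.
    Visit kale.
    At kale: go right to fir.
      At fir: no left child.
      Visit fir.
      At fir: go right to sage.
        At sage: go left to plum.
          plum is a leaf — visit plum.
        Visit sage.
        At sage: no right child.
Visit ash.
At ash: go right to elm.
  At elm: go left to tulip.
    At tulip: go left to rye.
      At rye: go left to teak.
        At teak: go left to hop.
          hop is a leaf — visit hop.
        Visit teak.
        At teak: no right child.
      Visit rye.
      At rye: go right to rose.
        At rose: no left child.
        Visit rose.
        At rose: go right to lime.
          lime is a leaf — visit lime.
    Visit tulip.
    At tulip: go right to daisy.
      At daisy: go left to yew.
        yew is a leaf — visit yew.
      Visit daisy.
      At daisy: no right child.
  Visit elm.
  At elm: go right to cedar.
    cedar is a leaf — visit cedar.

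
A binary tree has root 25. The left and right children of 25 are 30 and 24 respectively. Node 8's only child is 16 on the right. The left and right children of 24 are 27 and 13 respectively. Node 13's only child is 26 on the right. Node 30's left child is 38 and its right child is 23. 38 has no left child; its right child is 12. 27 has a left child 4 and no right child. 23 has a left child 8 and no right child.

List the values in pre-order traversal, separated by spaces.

25 30 38 12 23 8 16 24 27 4 13 26

Pre-order visits the node, then its left subtree, then its right subtree.
Visit 25.
At 25: go left to 30.
  Visit 30.
  At 30: go left to 38.
    Visit 38.
    At 38: no left child.
    At 38: go right to 12.
      12 is a leaf — visit 12.
  At 30: go right to 23.
    Visit 23.
    At 23: go left to 8.
      Visit 8.
      At 8: no left child.
      At 8: go right to 16.
        16 is a leaf — visit 16.
    At 23: no right child.
At 25: go right to 24.
  Visit 24.
  At 24: go left to 27.
    Visit 27.
    At 27: go left to 4.
      4 is a leaf — visit 4.
    At 27: no right child.
  At 24: go right to 13.
    Visit 13.
    At 13: no left child.
    At 13: go right to 26.
      26 is a leaf — visit 26.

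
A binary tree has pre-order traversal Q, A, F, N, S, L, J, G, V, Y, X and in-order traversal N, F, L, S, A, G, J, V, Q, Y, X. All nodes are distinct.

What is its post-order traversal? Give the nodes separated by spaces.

The first element of pre-order is the root; it splits in-order into left and right subtrees.
Root Q: left subtree has 8 nodes {N, F, L, S, A, G, J, V}, right has 2 {Y, X}.
  Root A: left subtree has 4 nodes {N, F, L, S}, right has 3 {G, J, V}.
    Root F: left subtree has 1 node {N}, right has 2 {L, S}.
      Root S: left subtree has 1 node {L}, right has 0 { }.
    Root J: left subtree has 1 node {G}, right has 1 {V}.
  Root Y: left subtree has 0 nodes { }, right has 1 {X}.

N L S F G V J A X Y Q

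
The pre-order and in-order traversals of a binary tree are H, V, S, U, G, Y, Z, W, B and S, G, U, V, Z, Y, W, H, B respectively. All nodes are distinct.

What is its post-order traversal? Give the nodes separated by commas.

G, U, S, Z, W, Y, V, B, H

The first element of pre-order is the root; it splits in-order into left and right subtrees.
Root H: left subtree has 7 nodes {S, G, U, V, Z, Y, W}, right has 1 {B}.
  Root V: left subtree has 3 nodes {S, G, U}, right has 3 {Z, Y, W}.
    Root S: left subtree has 0 nodes { }, right has 2 {G, U}.
      Root U: left subtree has 1 node {G}, right has 0 { }.
    Root Y: left subtree has 1 node {Z}, right has 1 {W}.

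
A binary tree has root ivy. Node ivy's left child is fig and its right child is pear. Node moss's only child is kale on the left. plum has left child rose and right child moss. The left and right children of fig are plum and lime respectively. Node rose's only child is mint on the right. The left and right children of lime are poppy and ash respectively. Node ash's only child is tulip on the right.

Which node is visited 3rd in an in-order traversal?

plum

In-order visits the left subtree, then the node, then the right subtree.
At ivy: go left to fig.
  At fig: go left to plum.
    At plum: go left to rose.
      At rose: no left child.
      Visit rose.
      At rose: go right to mint.
        mint is a leaf — visit mint.
    Visit plum.
    At plum: go right to moss.
      At moss: go left to kale.
        kale is a leaf — visit kale.
      Visit moss.
      At moss: no right child.
  Visit fig.
  At fig: go right to lime.
    At lime: go left to poppy.
      poppy is a leaf — visit poppy.
    Visit lime.
    At lime: go right to ash.
      At ash: no left child.
      Visit ash.
      At ash: go right to tulip.
        tulip is a leaf — visit tulip.
Visit ivy.
At ivy: go right to pear.
  pear is a leaf — visit pear.
Full in-order sequence: rose, mint, plum, kale, moss, fig, poppy, lime, ash, tulip, ivy, pear.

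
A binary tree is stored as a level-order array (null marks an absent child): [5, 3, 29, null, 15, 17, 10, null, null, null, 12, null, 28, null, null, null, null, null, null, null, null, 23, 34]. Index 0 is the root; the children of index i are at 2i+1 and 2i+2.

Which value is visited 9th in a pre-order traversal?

28

Pre-order visits the node, then its left subtree, then its right subtree.
Visit 5.
At 5: go left to 3.
  Visit 3.
  At 3: no left child.
  At 3: go right to 15.
    Visit 15.
    At 15: no left child.
    At 15: go right to 12.
      Visit 12.
      At 12: go left to 23.
        23 is a leaf — visit 23.
      At 12: go right to 34.
        34 is a leaf — visit 34.
At 5: go right to 29.
  Visit 29.
  At 29: go left to 17.
    Visit 17.
    At 17: no left child.
    At 17: go right to 28.
      28 is a leaf — visit 28.
  At 29: go right to 10.
    10 is a leaf — visit 10.
Full pre-order sequence: 5, 3, 15, 12, 23, 34, 29, 17, 28, 10.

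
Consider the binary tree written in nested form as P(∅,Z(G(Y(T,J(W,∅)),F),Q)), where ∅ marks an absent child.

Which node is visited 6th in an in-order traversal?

In-order visits the left subtree, then the node, then the right subtree.
At P: no left child.
Visit P.
At P: go right to Z.
  At Z: go left to G.
    At G: go left to Y.
      At Y: go left to T.
        T is a leaf — visit T.
      Visit Y.
      At Y: go right to J.
        At J: go left to W.
          W is a leaf — visit W.
        Visit J.
        At J: no right child.
    Visit G.
    At G: go right to F.
      F is a leaf — visit F.
  Visit Z.
  At Z: go right to Q.
    Q is a leaf — visit Q.
Full in-order sequence: P, T, Y, W, J, G, F, Z, Q.

G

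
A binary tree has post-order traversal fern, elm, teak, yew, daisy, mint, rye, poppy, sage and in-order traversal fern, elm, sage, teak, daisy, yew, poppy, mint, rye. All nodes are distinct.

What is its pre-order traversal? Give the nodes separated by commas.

The last element of post-order is the root; it splits in-order into left and right subtrees.
Root sage: left subtree has 2 nodes {fern, elm}, right has 6 {teak, daisy, yew, poppy, mint, rye}.
  Root elm: left subtree has 1 node {fern}, right has 0 { }.
  Root poppy: left subtree has 3 nodes {teak, daisy, yew}, right has 2 {mint, rye}.
    Root daisy: left subtree has 1 node {teak}, right has 1 {yew}.
    Root rye: left subtree has 1 node {mint}, right has 0 { }.

sage, elm, fern, poppy, daisy, teak, yew, rye, mint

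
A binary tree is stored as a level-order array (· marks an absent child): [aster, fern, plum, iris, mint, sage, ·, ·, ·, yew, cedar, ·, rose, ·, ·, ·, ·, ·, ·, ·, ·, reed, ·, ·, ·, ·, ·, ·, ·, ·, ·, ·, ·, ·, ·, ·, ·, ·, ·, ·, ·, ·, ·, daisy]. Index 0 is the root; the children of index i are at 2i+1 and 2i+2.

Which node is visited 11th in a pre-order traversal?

Pre-order visits the node, then its left subtree, then its right subtree.
Visit aster.
At aster: go left to fern.
  Visit fern.
  At fern: go left to iris.
    iris is a leaf — visit iris.
  At fern: go right to mint.
    Visit mint.
    At mint: go left to yew.
      yew is a leaf — visit yew.
    At mint: go right to cedar.
      Visit cedar.
      At cedar: go left to reed.
        Visit reed.
        At reed: go left to daisy.
          daisy is a leaf — visit daisy.
        At reed: no right child.
      At cedar: no right child.
At aster: go right to plum.
  Visit plum.
  At plum: go left to sage.
    Visit sage.
    At sage: no left child.
    At sage: go right to rose.
      rose is a leaf — visit rose.
  At plum: no right child.
Full pre-order sequence: aster, fern, iris, mint, yew, cedar, reed, daisy, plum, sage, rose.

rose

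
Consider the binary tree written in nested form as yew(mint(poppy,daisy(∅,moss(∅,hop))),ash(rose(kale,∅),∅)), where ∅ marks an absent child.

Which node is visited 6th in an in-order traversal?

yew

In-order visits the left subtree, then the node, then the right subtree.
At yew: go left to mint.
  At mint: go left to poppy.
    poppy is a leaf — visit poppy.
  Visit mint.
  At mint: go right to daisy.
    At daisy: no left child.
    Visit daisy.
    At daisy: go right to moss.
      At moss: no left child.
      Visit moss.
      At moss: go right to hop.
        hop is a leaf — visit hop.
Visit yew.
At yew: go right to ash.
  At ash: go left to rose.
    At rose: go left to kale.
      kale is a leaf — visit kale.
    Visit rose.
    At rose: no right child.
  Visit ash.
  At ash: no right child.
Full in-order sequence: poppy, mint, daisy, moss, hop, yew, kale, rose, ash.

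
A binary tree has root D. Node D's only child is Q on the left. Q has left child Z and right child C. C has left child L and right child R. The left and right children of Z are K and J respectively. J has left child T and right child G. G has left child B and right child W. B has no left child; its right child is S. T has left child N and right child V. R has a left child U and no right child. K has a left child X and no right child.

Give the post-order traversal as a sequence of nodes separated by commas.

Post-order visits the left subtree, then the right subtree, then the node.
At D: go left to Q.
  At Q: go left to Z.
    At Z: go left to K.
      At K: go left to X.
        X is a leaf — visit X.
      At K: no right child.
      Visit K.
    At Z: go right to J.
      At J: go left to T.
        At T: go left to N.
          N is a leaf — visit N.
        At T: go right to V.
          V is a leaf — visit V.
        Visit T.
      At J: go right to G.
        At G: go left to B.
          At B: no left child.
          At B: go right to S.
            S is a leaf — visit S.
          Visit B.
        At G: go right to W.
          W is a leaf — visit W.
        Visit G.
      Visit J.
    Visit Z.
  At Q: go right to C.
    At C: go left to L.
      L is a leaf — visit L.
    At C: go right to R.
      At R: go left to U.
        U is a leaf — visit U.
      At R: no right child.
      Visit R.
    Visit C.
  Visit Q.
At D: no right child.
Visit D.

X, K, N, V, T, S, B, W, G, J, Z, L, U, R, C, Q, D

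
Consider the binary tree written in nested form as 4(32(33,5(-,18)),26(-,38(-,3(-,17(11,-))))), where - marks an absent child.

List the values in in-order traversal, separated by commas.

In-order visits the left subtree, then the node, then the right subtree.
At 4: go left to 32.
  At 32: go left to 33.
    33 is a leaf — visit 33.
  Visit 32.
  At 32: go right to 5.
    At 5: no left child.
    Visit 5.
    At 5: go right to 18.
      18 is a leaf — visit 18.
Visit 4.
At 4: go right to 26.
  At 26: no left child.
  Visit 26.
  At 26: go right to 38.
    At 38: no left child.
    Visit 38.
    At 38: go right to 3.
      At 3: no left child.
      Visit 3.
      At 3: go right to 17.
        At 17: go left to 11.
          11 is a leaf — visit 11.
        Visit 17.
        At 17: no right child.

33, 32, 5, 18, 4, 26, 38, 3, 11, 17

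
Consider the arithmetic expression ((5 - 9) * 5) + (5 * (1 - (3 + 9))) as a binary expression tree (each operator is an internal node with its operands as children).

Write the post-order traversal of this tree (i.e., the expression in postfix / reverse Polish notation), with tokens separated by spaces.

Post-order on an expression tree gives postfix notation: for each operator, emit left operand, right operand, then the operator.

5 9 - 5 * 5 1 3 9 + - * +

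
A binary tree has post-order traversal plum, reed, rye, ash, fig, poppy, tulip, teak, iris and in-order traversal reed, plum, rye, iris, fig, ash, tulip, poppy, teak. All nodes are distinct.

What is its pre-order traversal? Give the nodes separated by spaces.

iris rye reed plum teak tulip fig ash poppy

The last element of post-order is the root; it splits in-order into left and right subtrees.
Root iris: left subtree has 3 nodes {reed, plum, rye}, right has 5 {fig, ash, tulip, poppy, teak}.
  Root rye: left subtree has 2 nodes {reed, plum}, right has 0 { }.
    Root reed: left subtree has 0 nodes { }, right has 1 {plum}.
  Root teak: left subtree has 4 nodes {fig, ash, tulip, poppy}, right has 0 { }.
    Root tulip: left subtree has 2 nodes {fig, ash}, right has 1 {poppy}.
      Root fig: left subtree has 0 nodes { }, right has 1 {ash}.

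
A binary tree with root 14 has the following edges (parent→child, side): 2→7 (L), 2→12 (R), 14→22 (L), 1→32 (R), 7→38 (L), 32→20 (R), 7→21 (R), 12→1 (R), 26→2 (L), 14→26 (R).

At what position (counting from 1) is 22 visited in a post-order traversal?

Post-order visits the left subtree, then the right subtree, then the node.
At 14: go left to 22.
  22 is a leaf — visit 22.
At 14: go right to 26.
  At 26: go left to 2.
    At 2: go left to 7.
      At 7: go left to 38.
        38 is a leaf — visit 38.
      At 7: go right to 21.
        21 is a leaf — visit 21.
      Visit 7.
    At 2: go right to 12.
      At 12: no left child.
      At 12: go right to 1.
        At 1: no left child.
        At 1: go right to 32.
          At 32: no left child.
          At 32: go right to 20.
            20 is a leaf — visit 20.
          Visit 32.
        Visit 1.
      Visit 12.
    Visit 2.
  At 26: no right child.
  Visit 26.
Visit 14.
Full post-order sequence: 22, 38, 21, 7, 20, 32, 1, 12, 2, 26, 14.

1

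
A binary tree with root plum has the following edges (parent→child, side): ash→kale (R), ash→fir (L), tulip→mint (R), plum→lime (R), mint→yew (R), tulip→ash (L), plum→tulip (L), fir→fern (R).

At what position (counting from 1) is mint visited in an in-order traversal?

In-order visits the left subtree, then the node, then the right subtree.
At plum: go left to tulip.
  At tulip: go left to ash.
    At ash: go left to fir.
      At fir: no left child.
      Visit fir.
      At fir: go right to fern.
        fern is a leaf — visit fern.
    Visit ash.
    At ash: go right to kale.
      kale is a leaf — visit kale.
  Visit tulip.
  At tulip: go right to mint.
    At mint: no left child.
    Visit mint.
    At mint: go right to yew.
      yew is a leaf — visit yew.
Visit plum.
At plum: go right to lime.
  lime is a leaf — visit lime.
Full in-order sequence: fir, fern, ash, kale, tulip, mint, yew, plum, lime.

6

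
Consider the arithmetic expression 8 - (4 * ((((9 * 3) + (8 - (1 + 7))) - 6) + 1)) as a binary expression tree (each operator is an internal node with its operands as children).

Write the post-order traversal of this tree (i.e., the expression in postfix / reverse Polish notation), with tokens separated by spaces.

8 4 9 3 * 8 1 7 + - + 6 - 1 + * -

Post-order on an expression tree gives postfix notation: for each operator, emit left operand, right operand, then the operator.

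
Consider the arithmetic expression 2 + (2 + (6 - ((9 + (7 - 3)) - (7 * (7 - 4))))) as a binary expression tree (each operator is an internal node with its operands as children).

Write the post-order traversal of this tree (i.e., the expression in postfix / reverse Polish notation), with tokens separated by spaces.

2 2 6 9 7 3 - + 7 7 4 - * - - + +

Post-order on an expression tree gives postfix notation: for each operator, emit left operand, right operand, then the operator.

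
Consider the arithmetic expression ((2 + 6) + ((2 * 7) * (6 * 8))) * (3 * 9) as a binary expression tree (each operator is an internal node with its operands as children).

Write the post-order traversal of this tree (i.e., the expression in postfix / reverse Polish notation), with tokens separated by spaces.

2 6 + 2 7 * 6 8 * * + 3 9 * *

Post-order on an expression tree gives postfix notation: for each operator, emit left operand, right operand, then the operator.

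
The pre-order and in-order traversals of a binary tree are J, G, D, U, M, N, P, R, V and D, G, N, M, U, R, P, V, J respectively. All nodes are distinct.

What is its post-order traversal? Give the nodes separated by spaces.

D N M R V P U G J

The first element of pre-order is the root; it splits in-order into left and right subtrees.
Root J: left subtree has 8 nodes {D, G, N, M, U, R, P, V}, right has 0 { }.
  Root G: left subtree has 1 node {D}, right has 6 {N, M, U, R, P, V}.
    Root U: left subtree has 2 nodes {N, M}, right has 3 {R, P, V}.
      Root M: left subtree has 1 node {N}, right has 0 { }.
      Root P: left subtree has 1 node {R}, right has 1 {V}.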